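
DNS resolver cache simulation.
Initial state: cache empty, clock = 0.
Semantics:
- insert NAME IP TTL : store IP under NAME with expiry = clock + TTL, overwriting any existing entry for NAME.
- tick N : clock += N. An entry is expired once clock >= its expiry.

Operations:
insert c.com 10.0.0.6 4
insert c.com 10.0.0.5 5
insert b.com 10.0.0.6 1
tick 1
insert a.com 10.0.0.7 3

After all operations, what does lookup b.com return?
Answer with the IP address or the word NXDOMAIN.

Answer: NXDOMAIN

Derivation:
Op 1: insert c.com -> 10.0.0.6 (expiry=0+4=4). clock=0
Op 2: insert c.com -> 10.0.0.5 (expiry=0+5=5). clock=0
Op 3: insert b.com -> 10.0.0.6 (expiry=0+1=1). clock=0
Op 4: tick 1 -> clock=1. purged={b.com}
Op 5: insert a.com -> 10.0.0.7 (expiry=1+3=4). clock=1
lookup b.com: not in cache (expired or never inserted)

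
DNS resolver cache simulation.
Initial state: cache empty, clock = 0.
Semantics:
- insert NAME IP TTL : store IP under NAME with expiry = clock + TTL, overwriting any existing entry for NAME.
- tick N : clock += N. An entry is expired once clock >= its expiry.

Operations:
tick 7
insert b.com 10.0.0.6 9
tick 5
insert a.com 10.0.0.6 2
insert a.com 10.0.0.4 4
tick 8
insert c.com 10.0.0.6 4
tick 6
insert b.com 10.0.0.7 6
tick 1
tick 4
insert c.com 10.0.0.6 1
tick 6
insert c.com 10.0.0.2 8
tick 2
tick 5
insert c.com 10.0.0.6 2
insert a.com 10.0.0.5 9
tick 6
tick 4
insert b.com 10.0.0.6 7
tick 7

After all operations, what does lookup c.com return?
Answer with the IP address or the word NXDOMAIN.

Answer: NXDOMAIN

Derivation:
Op 1: tick 7 -> clock=7.
Op 2: insert b.com -> 10.0.0.6 (expiry=7+9=16). clock=7
Op 3: tick 5 -> clock=12.
Op 4: insert a.com -> 10.0.0.6 (expiry=12+2=14). clock=12
Op 5: insert a.com -> 10.0.0.4 (expiry=12+4=16). clock=12
Op 6: tick 8 -> clock=20. purged={a.com,b.com}
Op 7: insert c.com -> 10.0.0.6 (expiry=20+4=24). clock=20
Op 8: tick 6 -> clock=26. purged={c.com}
Op 9: insert b.com -> 10.0.0.7 (expiry=26+6=32). clock=26
Op 10: tick 1 -> clock=27.
Op 11: tick 4 -> clock=31.
Op 12: insert c.com -> 10.0.0.6 (expiry=31+1=32). clock=31
Op 13: tick 6 -> clock=37. purged={b.com,c.com}
Op 14: insert c.com -> 10.0.0.2 (expiry=37+8=45). clock=37
Op 15: tick 2 -> clock=39.
Op 16: tick 5 -> clock=44.
Op 17: insert c.com -> 10.0.0.6 (expiry=44+2=46). clock=44
Op 18: insert a.com -> 10.0.0.5 (expiry=44+9=53). clock=44
Op 19: tick 6 -> clock=50. purged={c.com}
Op 20: tick 4 -> clock=54. purged={a.com}
Op 21: insert b.com -> 10.0.0.6 (expiry=54+7=61). clock=54
Op 22: tick 7 -> clock=61. purged={b.com}
lookup c.com: not in cache (expired or never inserted)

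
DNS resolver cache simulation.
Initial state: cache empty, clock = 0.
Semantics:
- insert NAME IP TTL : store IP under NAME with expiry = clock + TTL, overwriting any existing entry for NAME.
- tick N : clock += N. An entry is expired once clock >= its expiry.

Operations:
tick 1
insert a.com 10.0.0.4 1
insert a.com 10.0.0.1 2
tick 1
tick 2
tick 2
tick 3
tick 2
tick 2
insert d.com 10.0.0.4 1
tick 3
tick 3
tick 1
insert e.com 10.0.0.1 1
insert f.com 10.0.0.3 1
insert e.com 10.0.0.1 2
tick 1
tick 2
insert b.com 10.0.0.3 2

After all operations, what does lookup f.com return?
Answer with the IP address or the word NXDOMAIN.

Op 1: tick 1 -> clock=1.
Op 2: insert a.com -> 10.0.0.4 (expiry=1+1=2). clock=1
Op 3: insert a.com -> 10.0.0.1 (expiry=1+2=3). clock=1
Op 4: tick 1 -> clock=2.
Op 5: tick 2 -> clock=4. purged={a.com}
Op 6: tick 2 -> clock=6.
Op 7: tick 3 -> clock=9.
Op 8: tick 2 -> clock=11.
Op 9: tick 2 -> clock=13.
Op 10: insert d.com -> 10.0.0.4 (expiry=13+1=14). clock=13
Op 11: tick 3 -> clock=16. purged={d.com}
Op 12: tick 3 -> clock=19.
Op 13: tick 1 -> clock=20.
Op 14: insert e.com -> 10.0.0.1 (expiry=20+1=21). clock=20
Op 15: insert f.com -> 10.0.0.3 (expiry=20+1=21). clock=20
Op 16: insert e.com -> 10.0.0.1 (expiry=20+2=22). clock=20
Op 17: tick 1 -> clock=21. purged={f.com}
Op 18: tick 2 -> clock=23. purged={e.com}
Op 19: insert b.com -> 10.0.0.3 (expiry=23+2=25). clock=23
lookup f.com: not in cache (expired or never inserted)

Answer: NXDOMAIN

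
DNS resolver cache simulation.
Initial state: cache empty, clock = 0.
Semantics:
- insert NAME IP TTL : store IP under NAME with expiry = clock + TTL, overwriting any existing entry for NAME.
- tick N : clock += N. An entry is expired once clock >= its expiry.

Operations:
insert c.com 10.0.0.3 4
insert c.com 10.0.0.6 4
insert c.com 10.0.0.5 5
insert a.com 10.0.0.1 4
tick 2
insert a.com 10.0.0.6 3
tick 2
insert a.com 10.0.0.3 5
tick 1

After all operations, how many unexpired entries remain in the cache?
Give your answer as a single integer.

Op 1: insert c.com -> 10.0.0.3 (expiry=0+4=4). clock=0
Op 2: insert c.com -> 10.0.0.6 (expiry=0+4=4). clock=0
Op 3: insert c.com -> 10.0.0.5 (expiry=0+5=5). clock=0
Op 4: insert a.com -> 10.0.0.1 (expiry=0+4=4). clock=0
Op 5: tick 2 -> clock=2.
Op 6: insert a.com -> 10.0.0.6 (expiry=2+3=5). clock=2
Op 7: tick 2 -> clock=4.
Op 8: insert a.com -> 10.0.0.3 (expiry=4+5=9). clock=4
Op 9: tick 1 -> clock=5. purged={c.com}
Final cache (unexpired): {a.com} -> size=1

Answer: 1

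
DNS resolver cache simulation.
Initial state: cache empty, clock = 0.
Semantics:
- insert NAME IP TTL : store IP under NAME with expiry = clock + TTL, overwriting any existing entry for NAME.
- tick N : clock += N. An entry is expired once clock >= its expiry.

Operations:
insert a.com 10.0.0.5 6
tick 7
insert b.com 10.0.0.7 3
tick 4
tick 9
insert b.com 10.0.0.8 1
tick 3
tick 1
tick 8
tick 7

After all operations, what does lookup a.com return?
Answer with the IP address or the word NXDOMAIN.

Op 1: insert a.com -> 10.0.0.5 (expiry=0+6=6). clock=0
Op 2: tick 7 -> clock=7. purged={a.com}
Op 3: insert b.com -> 10.0.0.7 (expiry=7+3=10). clock=7
Op 4: tick 4 -> clock=11. purged={b.com}
Op 5: tick 9 -> clock=20.
Op 6: insert b.com -> 10.0.0.8 (expiry=20+1=21). clock=20
Op 7: tick 3 -> clock=23. purged={b.com}
Op 8: tick 1 -> clock=24.
Op 9: tick 8 -> clock=32.
Op 10: tick 7 -> clock=39.
lookup a.com: not in cache (expired or never inserted)

Answer: NXDOMAIN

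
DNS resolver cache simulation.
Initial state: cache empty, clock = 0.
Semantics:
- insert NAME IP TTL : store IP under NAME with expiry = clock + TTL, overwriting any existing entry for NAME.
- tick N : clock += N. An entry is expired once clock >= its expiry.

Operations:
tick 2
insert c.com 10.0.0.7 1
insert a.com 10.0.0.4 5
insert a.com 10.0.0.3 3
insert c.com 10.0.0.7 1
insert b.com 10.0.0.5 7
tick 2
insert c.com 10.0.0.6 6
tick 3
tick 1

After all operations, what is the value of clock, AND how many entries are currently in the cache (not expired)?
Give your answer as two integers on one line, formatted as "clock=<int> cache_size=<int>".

Answer: clock=8 cache_size=2

Derivation:
Op 1: tick 2 -> clock=2.
Op 2: insert c.com -> 10.0.0.7 (expiry=2+1=3). clock=2
Op 3: insert a.com -> 10.0.0.4 (expiry=2+5=7). clock=2
Op 4: insert a.com -> 10.0.0.3 (expiry=2+3=5). clock=2
Op 5: insert c.com -> 10.0.0.7 (expiry=2+1=3). clock=2
Op 6: insert b.com -> 10.0.0.5 (expiry=2+7=9). clock=2
Op 7: tick 2 -> clock=4. purged={c.com}
Op 8: insert c.com -> 10.0.0.6 (expiry=4+6=10). clock=4
Op 9: tick 3 -> clock=7. purged={a.com}
Op 10: tick 1 -> clock=8.
Final clock = 8
Final cache (unexpired): {b.com,c.com} -> size=2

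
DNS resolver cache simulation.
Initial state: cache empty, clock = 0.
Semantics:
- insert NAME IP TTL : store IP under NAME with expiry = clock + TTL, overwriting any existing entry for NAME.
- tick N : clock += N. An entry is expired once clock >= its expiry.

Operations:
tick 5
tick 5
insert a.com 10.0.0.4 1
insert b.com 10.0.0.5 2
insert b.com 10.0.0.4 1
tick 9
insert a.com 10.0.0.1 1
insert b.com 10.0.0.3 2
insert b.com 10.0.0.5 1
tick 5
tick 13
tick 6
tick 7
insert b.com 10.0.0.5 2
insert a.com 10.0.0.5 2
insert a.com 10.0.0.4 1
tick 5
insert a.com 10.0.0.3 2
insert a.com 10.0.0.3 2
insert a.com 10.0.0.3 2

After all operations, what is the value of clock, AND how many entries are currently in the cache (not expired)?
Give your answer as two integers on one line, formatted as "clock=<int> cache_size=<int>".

Answer: clock=55 cache_size=1

Derivation:
Op 1: tick 5 -> clock=5.
Op 2: tick 5 -> clock=10.
Op 3: insert a.com -> 10.0.0.4 (expiry=10+1=11). clock=10
Op 4: insert b.com -> 10.0.0.5 (expiry=10+2=12). clock=10
Op 5: insert b.com -> 10.0.0.4 (expiry=10+1=11). clock=10
Op 6: tick 9 -> clock=19. purged={a.com,b.com}
Op 7: insert a.com -> 10.0.0.1 (expiry=19+1=20). clock=19
Op 8: insert b.com -> 10.0.0.3 (expiry=19+2=21). clock=19
Op 9: insert b.com -> 10.0.0.5 (expiry=19+1=20). clock=19
Op 10: tick 5 -> clock=24. purged={a.com,b.com}
Op 11: tick 13 -> clock=37.
Op 12: tick 6 -> clock=43.
Op 13: tick 7 -> clock=50.
Op 14: insert b.com -> 10.0.0.5 (expiry=50+2=52). clock=50
Op 15: insert a.com -> 10.0.0.5 (expiry=50+2=52). clock=50
Op 16: insert a.com -> 10.0.0.4 (expiry=50+1=51). clock=50
Op 17: tick 5 -> clock=55. purged={a.com,b.com}
Op 18: insert a.com -> 10.0.0.3 (expiry=55+2=57). clock=55
Op 19: insert a.com -> 10.0.0.3 (expiry=55+2=57). clock=55
Op 20: insert a.com -> 10.0.0.3 (expiry=55+2=57). clock=55
Final clock = 55
Final cache (unexpired): {a.com} -> size=1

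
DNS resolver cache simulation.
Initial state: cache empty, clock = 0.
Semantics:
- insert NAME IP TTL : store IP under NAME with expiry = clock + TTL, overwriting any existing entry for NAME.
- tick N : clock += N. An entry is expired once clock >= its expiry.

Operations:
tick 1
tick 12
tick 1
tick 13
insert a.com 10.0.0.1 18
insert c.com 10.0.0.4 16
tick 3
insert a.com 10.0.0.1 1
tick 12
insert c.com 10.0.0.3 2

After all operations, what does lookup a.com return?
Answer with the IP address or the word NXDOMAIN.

Answer: NXDOMAIN

Derivation:
Op 1: tick 1 -> clock=1.
Op 2: tick 12 -> clock=13.
Op 3: tick 1 -> clock=14.
Op 4: tick 13 -> clock=27.
Op 5: insert a.com -> 10.0.0.1 (expiry=27+18=45). clock=27
Op 6: insert c.com -> 10.0.0.4 (expiry=27+16=43). clock=27
Op 7: tick 3 -> clock=30.
Op 8: insert a.com -> 10.0.0.1 (expiry=30+1=31). clock=30
Op 9: tick 12 -> clock=42. purged={a.com}
Op 10: insert c.com -> 10.0.0.3 (expiry=42+2=44). clock=42
lookup a.com: not in cache (expired or never inserted)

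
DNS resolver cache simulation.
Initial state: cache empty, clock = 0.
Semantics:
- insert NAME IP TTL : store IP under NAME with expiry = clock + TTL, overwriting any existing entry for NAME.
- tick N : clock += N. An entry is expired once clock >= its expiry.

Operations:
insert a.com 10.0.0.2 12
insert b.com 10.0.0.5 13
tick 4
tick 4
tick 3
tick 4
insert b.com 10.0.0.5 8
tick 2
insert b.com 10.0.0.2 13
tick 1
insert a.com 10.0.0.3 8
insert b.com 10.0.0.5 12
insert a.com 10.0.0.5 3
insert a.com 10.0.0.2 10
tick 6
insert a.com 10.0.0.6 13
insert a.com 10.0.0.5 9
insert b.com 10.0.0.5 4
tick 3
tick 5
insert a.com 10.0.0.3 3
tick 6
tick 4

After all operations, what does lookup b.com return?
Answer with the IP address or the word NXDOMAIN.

Op 1: insert a.com -> 10.0.0.2 (expiry=0+12=12). clock=0
Op 2: insert b.com -> 10.0.0.5 (expiry=0+13=13). clock=0
Op 3: tick 4 -> clock=4.
Op 4: tick 4 -> clock=8.
Op 5: tick 3 -> clock=11.
Op 6: tick 4 -> clock=15. purged={a.com,b.com}
Op 7: insert b.com -> 10.0.0.5 (expiry=15+8=23). clock=15
Op 8: tick 2 -> clock=17.
Op 9: insert b.com -> 10.0.0.2 (expiry=17+13=30). clock=17
Op 10: tick 1 -> clock=18.
Op 11: insert a.com -> 10.0.0.3 (expiry=18+8=26). clock=18
Op 12: insert b.com -> 10.0.0.5 (expiry=18+12=30). clock=18
Op 13: insert a.com -> 10.0.0.5 (expiry=18+3=21). clock=18
Op 14: insert a.com -> 10.0.0.2 (expiry=18+10=28). clock=18
Op 15: tick 6 -> clock=24.
Op 16: insert a.com -> 10.0.0.6 (expiry=24+13=37). clock=24
Op 17: insert a.com -> 10.0.0.5 (expiry=24+9=33). clock=24
Op 18: insert b.com -> 10.0.0.5 (expiry=24+4=28). clock=24
Op 19: tick 3 -> clock=27.
Op 20: tick 5 -> clock=32. purged={b.com}
Op 21: insert a.com -> 10.0.0.3 (expiry=32+3=35). clock=32
Op 22: tick 6 -> clock=38. purged={a.com}
Op 23: tick 4 -> clock=42.
lookup b.com: not in cache (expired or never inserted)

Answer: NXDOMAIN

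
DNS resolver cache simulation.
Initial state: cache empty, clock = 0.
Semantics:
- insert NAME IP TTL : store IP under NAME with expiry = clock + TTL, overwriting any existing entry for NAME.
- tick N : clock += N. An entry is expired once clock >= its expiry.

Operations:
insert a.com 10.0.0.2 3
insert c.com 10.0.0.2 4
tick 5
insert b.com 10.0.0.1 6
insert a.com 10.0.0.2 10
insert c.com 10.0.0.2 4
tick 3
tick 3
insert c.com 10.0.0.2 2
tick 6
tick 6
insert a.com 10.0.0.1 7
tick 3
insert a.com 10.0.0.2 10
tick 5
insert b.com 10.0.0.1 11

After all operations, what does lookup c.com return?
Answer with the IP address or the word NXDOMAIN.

Answer: NXDOMAIN

Derivation:
Op 1: insert a.com -> 10.0.0.2 (expiry=0+3=3). clock=0
Op 2: insert c.com -> 10.0.0.2 (expiry=0+4=4). clock=0
Op 3: tick 5 -> clock=5. purged={a.com,c.com}
Op 4: insert b.com -> 10.0.0.1 (expiry=5+6=11). clock=5
Op 5: insert a.com -> 10.0.0.2 (expiry=5+10=15). clock=5
Op 6: insert c.com -> 10.0.0.2 (expiry=5+4=9). clock=5
Op 7: tick 3 -> clock=8.
Op 8: tick 3 -> clock=11. purged={b.com,c.com}
Op 9: insert c.com -> 10.0.0.2 (expiry=11+2=13). clock=11
Op 10: tick 6 -> clock=17. purged={a.com,c.com}
Op 11: tick 6 -> clock=23.
Op 12: insert a.com -> 10.0.0.1 (expiry=23+7=30). clock=23
Op 13: tick 3 -> clock=26.
Op 14: insert a.com -> 10.0.0.2 (expiry=26+10=36). clock=26
Op 15: tick 5 -> clock=31.
Op 16: insert b.com -> 10.0.0.1 (expiry=31+11=42). clock=31
lookup c.com: not in cache (expired or never inserted)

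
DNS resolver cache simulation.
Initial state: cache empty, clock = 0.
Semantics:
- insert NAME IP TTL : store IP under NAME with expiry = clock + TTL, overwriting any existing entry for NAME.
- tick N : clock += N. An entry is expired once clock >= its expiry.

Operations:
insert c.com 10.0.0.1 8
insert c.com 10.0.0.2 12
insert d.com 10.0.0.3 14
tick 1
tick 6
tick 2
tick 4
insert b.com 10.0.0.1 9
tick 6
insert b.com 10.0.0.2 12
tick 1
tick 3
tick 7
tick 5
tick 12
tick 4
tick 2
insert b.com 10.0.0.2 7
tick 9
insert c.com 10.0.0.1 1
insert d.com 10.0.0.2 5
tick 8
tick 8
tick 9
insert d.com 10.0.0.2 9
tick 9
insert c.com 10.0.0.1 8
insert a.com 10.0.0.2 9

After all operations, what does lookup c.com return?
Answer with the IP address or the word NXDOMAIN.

Answer: 10.0.0.1

Derivation:
Op 1: insert c.com -> 10.0.0.1 (expiry=0+8=8). clock=0
Op 2: insert c.com -> 10.0.0.2 (expiry=0+12=12). clock=0
Op 3: insert d.com -> 10.0.0.3 (expiry=0+14=14). clock=0
Op 4: tick 1 -> clock=1.
Op 5: tick 6 -> clock=7.
Op 6: tick 2 -> clock=9.
Op 7: tick 4 -> clock=13. purged={c.com}
Op 8: insert b.com -> 10.0.0.1 (expiry=13+9=22). clock=13
Op 9: tick 6 -> clock=19. purged={d.com}
Op 10: insert b.com -> 10.0.0.2 (expiry=19+12=31). clock=19
Op 11: tick 1 -> clock=20.
Op 12: tick 3 -> clock=23.
Op 13: tick 7 -> clock=30.
Op 14: tick 5 -> clock=35. purged={b.com}
Op 15: tick 12 -> clock=47.
Op 16: tick 4 -> clock=51.
Op 17: tick 2 -> clock=53.
Op 18: insert b.com -> 10.0.0.2 (expiry=53+7=60). clock=53
Op 19: tick 9 -> clock=62. purged={b.com}
Op 20: insert c.com -> 10.0.0.1 (expiry=62+1=63). clock=62
Op 21: insert d.com -> 10.0.0.2 (expiry=62+5=67). clock=62
Op 22: tick 8 -> clock=70. purged={c.com,d.com}
Op 23: tick 8 -> clock=78.
Op 24: tick 9 -> clock=87.
Op 25: insert d.com -> 10.0.0.2 (expiry=87+9=96). clock=87
Op 26: tick 9 -> clock=96. purged={d.com}
Op 27: insert c.com -> 10.0.0.1 (expiry=96+8=104). clock=96
Op 28: insert a.com -> 10.0.0.2 (expiry=96+9=105). clock=96
lookup c.com: present, ip=10.0.0.1 expiry=104 > clock=96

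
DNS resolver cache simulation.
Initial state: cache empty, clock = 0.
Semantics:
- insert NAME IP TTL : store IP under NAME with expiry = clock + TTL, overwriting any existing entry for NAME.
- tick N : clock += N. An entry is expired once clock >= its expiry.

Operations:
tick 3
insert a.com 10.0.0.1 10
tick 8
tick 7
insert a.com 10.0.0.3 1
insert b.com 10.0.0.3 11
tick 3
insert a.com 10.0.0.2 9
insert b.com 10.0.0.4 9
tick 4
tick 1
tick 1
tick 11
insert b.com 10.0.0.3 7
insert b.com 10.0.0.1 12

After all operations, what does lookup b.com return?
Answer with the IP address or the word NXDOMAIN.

Op 1: tick 3 -> clock=3.
Op 2: insert a.com -> 10.0.0.1 (expiry=3+10=13). clock=3
Op 3: tick 8 -> clock=11.
Op 4: tick 7 -> clock=18. purged={a.com}
Op 5: insert a.com -> 10.0.0.3 (expiry=18+1=19). clock=18
Op 6: insert b.com -> 10.0.0.3 (expiry=18+11=29). clock=18
Op 7: tick 3 -> clock=21. purged={a.com}
Op 8: insert a.com -> 10.0.0.2 (expiry=21+9=30). clock=21
Op 9: insert b.com -> 10.0.0.4 (expiry=21+9=30). clock=21
Op 10: tick 4 -> clock=25.
Op 11: tick 1 -> clock=26.
Op 12: tick 1 -> clock=27.
Op 13: tick 11 -> clock=38. purged={a.com,b.com}
Op 14: insert b.com -> 10.0.0.3 (expiry=38+7=45). clock=38
Op 15: insert b.com -> 10.0.0.1 (expiry=38+12=50). clock=38
lookup b.com: present, ip=10.0.0.1 expiry=50 > clock=38

Answer: 10.0.0.1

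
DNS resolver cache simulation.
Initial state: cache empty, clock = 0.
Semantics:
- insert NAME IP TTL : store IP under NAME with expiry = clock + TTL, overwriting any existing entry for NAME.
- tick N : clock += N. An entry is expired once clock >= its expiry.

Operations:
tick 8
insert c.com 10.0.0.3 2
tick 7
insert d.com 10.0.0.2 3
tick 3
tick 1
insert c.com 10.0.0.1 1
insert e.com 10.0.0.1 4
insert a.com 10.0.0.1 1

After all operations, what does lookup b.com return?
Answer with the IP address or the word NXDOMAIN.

Answer: NXDOMAIN

Derivation:
Op 1: tick 8 -> clock=8.
Op 2: insert c.com -> 10.0.0.3 (expiry=8+2=10). clock=8
Op 3: tick 7 -> clock=15. purged={c.com}
Op 4: insert d.com -> 10.0.0.2 (expiry=15+3=18). clock=15
Op 5: tick 3 -> clock=18. purged={d.com}
Op 6: tick 1 -> clock=19.
Op 7: insert c.com -> 10.0.0.1 (expiry=19+1=20). clock=19
Op 8: insert e.com -> 10.0.0.1 (expiry=19+4=23). clock=19
Op 9: insert a.com -> 10.0.0.1 (expiry=19+1=20). clock=19
lookup b.com: not in cache (expired or never inserted)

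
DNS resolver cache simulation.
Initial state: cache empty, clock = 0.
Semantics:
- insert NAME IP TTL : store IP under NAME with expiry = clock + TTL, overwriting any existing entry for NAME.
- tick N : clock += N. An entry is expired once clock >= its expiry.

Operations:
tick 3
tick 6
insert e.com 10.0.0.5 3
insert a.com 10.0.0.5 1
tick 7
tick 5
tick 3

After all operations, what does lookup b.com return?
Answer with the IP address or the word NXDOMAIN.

Answer: NXDOMAIN

Derivation:
Op 1: tick 3 -> clock=3.
Op 2: tick 6 -> clock=9.
Op 3: insert e.com -> 10.0.0.5 (expiry=9+3=12). clock=9
Op 4: insert a.com -> 10.0.0.5 (expiry=9+1=10). clock=9
Op 5: tick 7 -> clock=16. purged={a.com,e.com}
Op 6: tick 5 -> clock=21.
Op 7: tick 3 -> clock=24.
lookup b.com: not in cache (expired or never inserted)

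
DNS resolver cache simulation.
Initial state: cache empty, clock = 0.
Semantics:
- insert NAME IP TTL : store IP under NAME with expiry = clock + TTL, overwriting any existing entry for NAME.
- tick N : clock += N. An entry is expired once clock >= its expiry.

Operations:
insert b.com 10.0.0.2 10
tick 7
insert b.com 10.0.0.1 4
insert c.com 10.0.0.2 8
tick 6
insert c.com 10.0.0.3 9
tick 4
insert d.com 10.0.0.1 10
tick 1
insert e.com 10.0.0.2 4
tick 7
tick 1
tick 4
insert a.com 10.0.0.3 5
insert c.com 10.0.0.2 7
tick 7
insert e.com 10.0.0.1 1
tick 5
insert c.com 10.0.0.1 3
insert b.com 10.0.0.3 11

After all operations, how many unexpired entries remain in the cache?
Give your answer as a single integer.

Op 1: insert b.com -> 10.0.0.2 (expiry=0+10=10). clock=0
Op 2: tick 7 -> clock=7.
Op 3: insert b.com -> 10.0.0.1 (expiry=7+4=11). clock=7
Op 4: insert c.com -> 10.0.0.2 (expiry=7+8=15). clock=7
Op 5: tick 6 -> clock=13. purged={b.com}
Op 6: insert c.com -> 10.0.0.3 (expiry=13+9=22). clock=13
Op 7: tick 4 -> clock=17.
Op 8: insert d.com -> 10.0.0.1 (expiry=17+10=27). clock=17
Op 9: tick 1 -> clock=18.
Op 10: insert e.com -> 10.0.0.2 (expiry=18+4=22). clock=18
Op 11: tick 7 -> clock=25. purged={c.com,e.com}
Op 12: tick 1 -> clock=26.
Op 13: tick 4 -> clock=30. purged={d.com}
Op 14: insert a.com -> 10.0.0.3 (expiry=30+5=35). clock=30
Op 15: insert c.com -> 10.0.0.2 (expiry=30+7=37). clock=30
Op 16: tick 7 -> clock=37. purged={a.com,c.com}
Op 17: insert e.com -> 10.0.0.1 (expiry=37+1=38). clock=37
Op 18: tick 5 -> clock=42. purged={e.com}
Op 19: insert c.com -> 10.0.0.1 (expiry=42+3=45). clock=42
Op 20: insert b.com -> 10.0.0.3 (expiry=42+11=53). clock=42
Final cache (unexpired): {b.com,c.com} -> size=2

Answer: 2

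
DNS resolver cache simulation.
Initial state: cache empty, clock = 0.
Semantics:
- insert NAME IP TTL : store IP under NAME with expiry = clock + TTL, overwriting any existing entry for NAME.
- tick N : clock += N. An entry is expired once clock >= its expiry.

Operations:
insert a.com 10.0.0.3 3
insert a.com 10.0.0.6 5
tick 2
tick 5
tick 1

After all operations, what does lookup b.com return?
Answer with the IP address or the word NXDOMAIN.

Answer: NXDOMAIN

Derivation:
Op 1: insert a.com -> 10.0.0.3 (expiry=0+3=3). clock=0
Op 2: insert a.com -> 10.0.0.6 (expiry=0+5=5). clock=0
Op 3: tick 2 -> clock=2.
Op 4: tick 5 -> clock=7. purged={a.com}
Op 5: tick 1 -> clock=8.
lookup b.com: not in cache (expired or never inserted)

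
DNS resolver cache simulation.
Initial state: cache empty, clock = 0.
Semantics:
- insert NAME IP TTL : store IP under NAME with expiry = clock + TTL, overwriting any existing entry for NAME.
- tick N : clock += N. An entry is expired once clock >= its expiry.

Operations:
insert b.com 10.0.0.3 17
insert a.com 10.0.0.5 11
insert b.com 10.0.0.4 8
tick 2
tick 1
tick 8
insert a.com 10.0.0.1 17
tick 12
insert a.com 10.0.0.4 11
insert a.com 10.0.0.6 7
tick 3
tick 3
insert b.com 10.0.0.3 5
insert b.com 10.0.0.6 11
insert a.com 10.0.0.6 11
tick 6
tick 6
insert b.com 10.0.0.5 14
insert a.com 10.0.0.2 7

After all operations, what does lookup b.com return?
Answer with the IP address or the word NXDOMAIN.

Answer: 10.0.0.5

Derivation:
Op 1: insert b.com -> 10.0.0.3 (expiry=0+17=17). clock=0
Op 2: insert a.com -> 10.0.0.5 (expiry=0+11=11). clock=0
Op 3: insert b.com -> 10.0.0.4 (expiry=0+8=8). clock=0
Op 4: tick 2 -> clock=2.
Op 5: tick 1 -> clock=3.
Op 6: tick 8 -> clock=11. purged={a.com,b.com}
Op 7: insert a.com -> 10.0.0.1 (expiry=11+17=28). clock=11
Op 8: tick 12 -> clock=23.
Op 9: insert a.com -> 10.0.0.4 (expiry=23+11=34). clock=23
Op 10: insert a.com -> 10.0.0.6 (expiry=23+7=30). clock=23
Op 11: tick 3 -> clock=26.
Op 12: tick 3 -> clock=29.
Op 13: insert b.com -> 10.0.0.3 (expiry=29+5=34). clock=29
Op 14: insert b.com -> 10.0.0.6 (expiry=29+11=40). clock=29
Op 15: insert a.com -> 10.0.0.6 (expiry=29+11=40). clock=29
Op 16: tick 6 -> clock=35.
Op 17: tick 6 -> clock=41. purged={a.com,b.com}
Op 18: insert b.com -> 10.0.0.5 (expiry=41+14=55). clock=41
Op 19: insert a.com -> 10.0.0.2 (expiry=41+7=48). clock=41
lookup b.com: present, ip=10.0.0.5 expiry=55 > clock=41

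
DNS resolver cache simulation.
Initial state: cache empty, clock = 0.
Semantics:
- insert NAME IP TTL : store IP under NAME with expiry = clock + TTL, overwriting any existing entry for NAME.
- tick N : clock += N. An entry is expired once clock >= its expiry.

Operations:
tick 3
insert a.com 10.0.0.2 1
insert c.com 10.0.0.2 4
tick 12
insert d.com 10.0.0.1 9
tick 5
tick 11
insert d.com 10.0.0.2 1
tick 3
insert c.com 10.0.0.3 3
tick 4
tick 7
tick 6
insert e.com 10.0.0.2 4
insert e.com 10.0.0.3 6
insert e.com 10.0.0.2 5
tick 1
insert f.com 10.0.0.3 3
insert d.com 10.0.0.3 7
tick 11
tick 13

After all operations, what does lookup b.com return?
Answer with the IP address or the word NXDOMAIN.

Op 1: tick 3 -> clock=3.
Op 2: insert a.com -> 10.0.0.2 (expiry=3+1=4). clock=3
Op 3: insert c.com -> 10.0.0.2 (expiry=3+4=7). clock=3
Op 4: tick 12 -> clock=15. purged={a.com,c.com}
Op 5: insert d.com -> 10.0.0.1 (expiry=15+9=24). clock=15
Op 6: tick 5 -> clock=20.
Op 7: tick 11 -> clock=31. purged={d.com}
Op 8: insert d.com -> 10.0.0.2 (expiry=31+1=32). clock=31
Op 9: tick 3 -> clock=34. purged={d.com}
Op 10: insert c.com -> 10.0.0.3 (expiry=34+3=37). clock=34
Op 11: tick 4 -> clock=38. purged={c.com}
Op 12: tick 7 -> clock=45.
Op 13: tick 6 -> clock=51.
Op 14: insert e.com -> 10.0.0.2 (expiry=51+4=55). clock=51
Op 15: insert e.com -> 10.0.0.3 (expiry=51+6=57). clock=51
Op 16: insert e.com -> 10.0.0.2 (expiry=51+5=56). clock=51
Op 17: tick 1 -> clock=52.
Op 18: insert f.com -> 10.0.0.3 (expiry=52+3=55). clock=52
Op 19: insert d.com -> 10.0.0.3 (expiry=52+7=59). clock=52
Op 20: tick 11 -> clock=63. purged={d.com,e.com,f.com}
Op 21: tick 13 -> clock=76.
lookup b.com: not in cache (expired or never inserted)

Answer: NXDOMAIN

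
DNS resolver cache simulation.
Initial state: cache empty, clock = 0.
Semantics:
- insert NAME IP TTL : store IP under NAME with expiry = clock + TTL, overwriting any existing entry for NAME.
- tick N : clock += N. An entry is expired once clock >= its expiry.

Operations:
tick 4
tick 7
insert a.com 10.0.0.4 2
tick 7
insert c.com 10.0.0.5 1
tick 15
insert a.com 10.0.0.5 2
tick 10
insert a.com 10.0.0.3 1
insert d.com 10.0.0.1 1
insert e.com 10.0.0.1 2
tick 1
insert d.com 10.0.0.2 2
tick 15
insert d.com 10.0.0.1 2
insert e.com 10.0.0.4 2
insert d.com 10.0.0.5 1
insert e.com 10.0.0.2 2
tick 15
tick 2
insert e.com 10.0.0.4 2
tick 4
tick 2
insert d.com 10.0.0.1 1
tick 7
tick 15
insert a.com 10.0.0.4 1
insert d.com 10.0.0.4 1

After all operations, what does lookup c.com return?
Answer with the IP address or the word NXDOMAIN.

Op 1: tick 4 -> clock=4.
Op 2: tick 7 -> clock=11.
Op 3: insert a.com -> 10.0.0.4 (expiry=11+2=13). clock=11
Op 4: tick 7 -> clock=18. purged={a.com}
Op 5: insert c.com -> 10.0.0.5 (expiry=18+1=19). clock=18
Op 6: tick 15 -> clock=33. purged={c.com}
Op 7: insert a.com -> 10.0.0.5 (expiry=33+2=35). clock=33
Op 8: tick 10 -> clock=43. purged={a.com}
Op 9: insert a.com -> 10.0.0.3 (expiry=43+1=44). clock=43
Op 10: insert d.com -> 10.0.0.1 (expiry=43+1=44). clock=43
Op 11: insert e.com -> 10.0.0.1 (expiry=43+2=45). clock=43
Op 12: tick 1 -> clock=44. purged={a.com,d.com}
Op 13: insert d.com -> 10.0.0.2 (expiry=44+2=46). clock=44
Op 14: tick 15 -> clock=59. purged={d.com,e.com}
Op 15: insert d.com -> 10.0.0.1 (expiry=59+2=61). clock=59
Op 16: insert e.com -> 10.0.0.4 (expiry=59+2=61). clock=59
Op 17: insert d.com -> 10.0.0.5 (expiry=59+1=60). clock=59
Op 18: insert e.com -> 10.0.0.2 (expiry=59+2=61). clock=59
Op 19: tick 15 -> clock=74. purged={d.com,e.com}
Op 20: tick 2 -> clock=76.
Op 21: insert e.com -> 10.0.0.4 (expiry=76+2=78). clock=76
Op 22: tick 4 -> clock=80. purged={e.com}
Op 23: tick 2 -> clock=82.
Op 24: insert d.com -> 10.0.0.1 (expiry=82+1=83). clock=82
Op 25: tick 7 -> clock=89. purged={d.com}
Op 26: tick 15 -> clock=104.
Op 27: insert a.com -> 10.0.0.4 (expiry=104+1=105). clock=104
Op 28: insert d.com -> 10.0.0.4 (expiry=104+1=105). clock=104
lookup c.com: not in cache (expired or never inserted)

Answer: NXDOMAIN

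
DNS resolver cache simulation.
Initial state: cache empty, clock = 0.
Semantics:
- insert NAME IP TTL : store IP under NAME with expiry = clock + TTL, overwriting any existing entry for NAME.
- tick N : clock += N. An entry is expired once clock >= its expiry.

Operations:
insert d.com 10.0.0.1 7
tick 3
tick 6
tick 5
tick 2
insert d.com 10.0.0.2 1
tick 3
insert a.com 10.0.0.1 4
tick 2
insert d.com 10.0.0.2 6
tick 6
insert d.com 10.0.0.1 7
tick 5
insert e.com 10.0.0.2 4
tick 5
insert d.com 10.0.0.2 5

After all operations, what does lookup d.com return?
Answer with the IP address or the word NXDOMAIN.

Answer: 10.0.0.2

Derivation:
Op 1: insert d.com -> 10.0.0.1 (expiry=0+7=7). clock=0
Op 2: tick 3 -> clock=3.
Op 3: tick 6 -> clock=9. purged={d.com}
Op 4: tick 5 -> clock=14.
Op 5: tick 2 -> clock=16.
Op 6: insert d.com -> 10.0.0.2 (expiry=16+1=17). clock=16
Op 7: tick 3 -> clock=19. purged={d.com}
Op 8: insert a.com -> 10.0.0.1 (expiry=19+4=23). clock=19
Op 9: tick 2 -> clock=21.
Op 10: insert d.com -> 10.0.0.2 (expiry=21+6=27). clock=21
Op 11: tick 6 -> clock=27. purged={a.com,d.com}
Op 12: insert d.com -> 10.0.0.1 (expiry=27+7=34). clock=27
Op 13: tick 5 -> clock=32.
Op 14: insert e.com -> 10.0.0.2 (expiry=32+4=36). clock=32
Op 15: tick 5 -> clock=37. purged={d.com,e.com}
Op 16: insert d.com -> 10.0.0.2 (expiry=37+5=42). clock=37
lookup d.com: present, ip=10.0.0.2 expiry=42 > clock=37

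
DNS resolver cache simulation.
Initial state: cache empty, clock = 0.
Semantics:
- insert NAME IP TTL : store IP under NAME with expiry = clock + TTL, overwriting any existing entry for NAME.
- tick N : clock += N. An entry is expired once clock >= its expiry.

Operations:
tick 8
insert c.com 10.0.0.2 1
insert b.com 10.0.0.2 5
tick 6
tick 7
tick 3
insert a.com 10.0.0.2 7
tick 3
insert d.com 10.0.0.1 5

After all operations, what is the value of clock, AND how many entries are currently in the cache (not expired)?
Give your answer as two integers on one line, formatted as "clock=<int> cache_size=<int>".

Answer: clock=27 cache_size=2

Derivation:
Op 1: tick 8 -> clock=8.
Op 2: insert c.com -> 10.0.0.2 (expiry=8+1=9). clock=8
Op 3: insert b.com -> 10.0.0.2 (expiry=8+5=13). clock=8
Op 4: tick 6 -> clock=14. purged={b.com,c.com}
Op 5: tick 7 -> clock=21.
Op 6: tick 3 -> clock=24.
Op 7: insert a.com -> 10.0.0.2 (expiry=24+7=31). clock=24
Op 8: tick 3 -> clock=27.
Op 9: insert d.com -> 10.0.0.1 (expiry=27+5=32). clock=27
Final clock = 27
Final cache (unexpired): {a.com,d.com} -> size=2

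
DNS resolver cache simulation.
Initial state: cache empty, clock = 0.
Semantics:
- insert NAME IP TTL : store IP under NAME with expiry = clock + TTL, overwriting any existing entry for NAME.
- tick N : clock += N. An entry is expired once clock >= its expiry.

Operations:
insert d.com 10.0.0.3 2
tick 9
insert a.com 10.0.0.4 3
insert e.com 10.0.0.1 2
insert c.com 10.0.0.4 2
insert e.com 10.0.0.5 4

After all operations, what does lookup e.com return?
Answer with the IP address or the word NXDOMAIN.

Op 1: insert d.com -> 10.0.0.3 (expiry=0+2=2). clock=0
Op 2: tick 9 -> clock=9. purged={d.com}
Op 3: insert a.com -> 10.0.0.4 (expiry=9+3=12). clock=9
Op 4: insert e.com -> 10.0.0.1 (expiry=9+2=11). clock=9
Op 5: insert c.com -> 10.0.0.4 (expiry=9+2=11). clock=9
Op 6: insert e.com -> 10.0.0.5 (expiry=9+4=13). clock=9
lookup e.com: present, ip=10.0.0.5 expiry=13 > clock=9

Answer: 10.0.0.5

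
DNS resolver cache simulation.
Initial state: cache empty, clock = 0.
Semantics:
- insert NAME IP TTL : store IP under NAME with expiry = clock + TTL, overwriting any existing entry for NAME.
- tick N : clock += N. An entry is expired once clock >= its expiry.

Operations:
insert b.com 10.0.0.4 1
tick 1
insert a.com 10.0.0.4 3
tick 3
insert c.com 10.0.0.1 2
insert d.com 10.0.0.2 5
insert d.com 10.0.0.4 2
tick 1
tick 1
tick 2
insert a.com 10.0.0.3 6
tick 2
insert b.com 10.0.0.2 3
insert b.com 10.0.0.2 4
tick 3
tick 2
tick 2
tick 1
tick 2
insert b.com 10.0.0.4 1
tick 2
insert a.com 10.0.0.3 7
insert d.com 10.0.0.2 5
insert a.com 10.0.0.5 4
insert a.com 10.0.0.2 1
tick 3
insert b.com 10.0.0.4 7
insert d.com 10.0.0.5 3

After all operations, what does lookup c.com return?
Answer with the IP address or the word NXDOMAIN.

Op 1: insert b.com -> 10.0.0.4 (expiry=0+1=1). clock=0
Op 2: tick 1 -> clock=1. purged={b.com}
Op 3: insert a.com -> 10.0.0.4 (expiry=1+3=4). clock=1
Op 4: tick 3 -> clock=4. purged={a.com}
Op 5: insert c.com -> 10.0.0.1 (expiry=4+2=6). clock=4
Op 6: insert d.com -> 10.0.0.2 (expiry=4+5=9). clock=4
Op 7: insert d.com -> 10.0.0.4 (expiry=4+2=6). clock=4
Op 8: tick 1 -> clock=5.
Op 9: tick 1 -> clock=6. purged={c.com,d.com}
Op 10: tick 2 -> clock=8.
Op 11: insert a.com -> 10.0.0.3 (expiry=8+6=14). clock=8
Op 12: tick 2 -> clock=10.
Op 13: insert b.com -> 10.0.0.2 (expiry=10+3=13). clock=10
Op 14: insert b.com -> 10.0.0.2 (expiry=10+4=14). clock=10
Op 15: tick 3 -> clock=13.
Op 16: tick 2 -> clock=15. purged={a.com,b.com}
Op 17: tick 2 -> clock=17.
Op 18: tick 1 -> clock=18.
Op 19: tick 2 -> clock=20.
Op 20: insert b.com -> 10.0.0.4 (expiry=20+1=21). clock=20
Op 21: tick 2 -> clock=22. purged={b.com}
Op 22: insert a.com -> 10.0.0.3 (expiry=22+7=29). clock=22
Op 23: insert d.com -> 10.0.0.2 (expiry=22+5=27). clock=22
Op 24: insert a.com -> 10.0.0.5 (expiry=22+4=26). clock=22
Op 25: insert a.com -> 10.0.0.2 (expiry=22+1=23). clock=22
Op 26: tick 3 -> clock=25. purged={a.com}
Op 27: insert b.com -> 10.0.0.4 (expiry=25+7=32). clock=25
Op 28: insert d.com -> 10.0.0.5 (expiry=25+3=28). clock=25
lookup c.com: not in cache (expired or never inserted)

Answer: NXDOMAIN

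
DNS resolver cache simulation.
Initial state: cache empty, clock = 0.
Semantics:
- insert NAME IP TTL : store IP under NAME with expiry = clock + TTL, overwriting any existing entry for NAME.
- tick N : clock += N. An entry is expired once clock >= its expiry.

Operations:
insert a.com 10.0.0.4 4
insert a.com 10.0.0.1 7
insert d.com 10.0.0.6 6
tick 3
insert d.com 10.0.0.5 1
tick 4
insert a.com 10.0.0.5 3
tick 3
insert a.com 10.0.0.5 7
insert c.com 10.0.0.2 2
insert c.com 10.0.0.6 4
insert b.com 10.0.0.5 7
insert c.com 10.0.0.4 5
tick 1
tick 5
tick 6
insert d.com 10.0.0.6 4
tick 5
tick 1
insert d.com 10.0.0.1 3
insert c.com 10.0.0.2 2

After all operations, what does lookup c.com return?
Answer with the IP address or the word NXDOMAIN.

Op 1: insert a.com -> 10.0.0.4 (expiry=0+4=4). clock=0
Op 2: insert a.com -> 10.0.0.1 (expiry=0+7=7). clock=0
Op 3: insert d.com -> 10.0.0.6 (expiry=0+6=6). clock=0
Op 4: tick 3 -> clock=3.
Op 5: insert d.com -> 10.0.0.5 (expiry=3+1=4). clock=3
Op 6: tick 4 -> clock=7. purged={a.com,d.com}
Op 7: insert a.com -> 10.0.0.5 (expiry=7+3=10). clock=7
Op 8: tick 3 -> clock=10. purged={a.com}
Op 9: insert a.com -> 10.0.0.5 (expiry=10+7=17). clock=10
Op 10: insert c.com -> 10.0.0.2 (expiry=10+2=12). clock=10
Op 11: insert c.com -> 10.0.0.6 (expiry=10+4=14). clock=10
Op 12: insert b.com -> 10.0.0.5 (expiry=10+7=17). clock=10
Op 13: insert c.com -> 10.0.0.4 (expiry=10+5=15). clock=10
Op 14: tick 1 -> clock=11.
Op 15: tick 5 -> clock=16. purged={c.com}
Op 16: tick 6 -> clock=22. purged={a.com,b.com}
Op 17: insert d.com -> 10.0.0.6 (expiry=22+4=26). clock=22
Op 18: tick 5 -> clock=27. purged={d.com}
Op 19: tick 1 -> clock=28.
Op 20: insert d.com -> 10.0.0.1 (expiry=28+3=31). clock=28
Op 21: insert c.com -> 10.0.0.2 (expiry=28+2=30). clock=28
lookup c.com: present, ip=10.0.0.2 expiry=30 > clock=28

Answer: 10.0.0.2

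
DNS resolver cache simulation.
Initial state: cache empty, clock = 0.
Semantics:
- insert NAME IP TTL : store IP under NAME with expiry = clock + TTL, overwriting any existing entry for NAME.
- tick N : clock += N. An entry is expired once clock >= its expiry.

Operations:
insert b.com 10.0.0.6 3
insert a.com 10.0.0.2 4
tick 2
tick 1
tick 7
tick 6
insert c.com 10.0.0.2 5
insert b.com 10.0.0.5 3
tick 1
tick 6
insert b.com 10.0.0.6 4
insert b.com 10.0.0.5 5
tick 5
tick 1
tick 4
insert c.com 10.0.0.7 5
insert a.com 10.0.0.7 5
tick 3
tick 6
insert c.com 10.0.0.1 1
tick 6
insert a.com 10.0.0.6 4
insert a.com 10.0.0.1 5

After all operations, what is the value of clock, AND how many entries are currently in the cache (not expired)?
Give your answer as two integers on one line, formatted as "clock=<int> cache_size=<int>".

Answer: clock=48 cache_size=1

Derivation:
Op 1: insert b.com -> 10.0.0.6 (expiry=0+3=3). clock=0
Op 2: insert a.com -> 10.0.0.2 (expiry=0+4=4). clock=0
Op 3: tick 2 -> clock=2.
Op 4: tick 1 -> clock=3. purged={b.com}
Op 5: tick 7 -> clock=10. purged={a.com}
Op 6: tick 6 -> clock=16.
Op 7: insert c.com -> 10.0.0.2 (expiry=16+5=21). clock=16
Op 8: insert b.com -> 10.0.0.5 (expiry=16+3=19). clock=16
Op 9: tick 1 -> clock=17.
Op 10: tick 6 -> clock=23. purged={b.com,c.com}
Op 11: insert b.com -> 10.0.0.6 (expiry=23+4=27). clock=23
Op 12: insert b.com -> 10.0.0.5 (expiry=23+5=28). clock=23
Op 13: tick 5 -> clock=28. purged={b.com}
Op 14: tick 1 -> clock=29.
Op 15: tick 4 -> clock=33.
Op 16: insert c.com -> 10.0.0.7 (expiry=33+5=38). clock=33
Op 17: insert a.com -> 10.0.0.7 (expiry=33+5=38). clock=33
Op 18: tick 3 -> clock=36.
Op 19: tick 6 -> clock=42. purged={a.com,c.com}
Op 20: insert c.com -> 10.0.0.1 (expiry=42+1=43). clock=42
Op 21: tick 6 -> clock=48. purged={c.com}
Op 22: insert a.com -> 10.0.0.6 (expiry=48+4=52). clock=48
Op 23: insert a.com -> 10.0.0.1 (expiry=48+5=53). clock=48
Final clock = 48
Final cache (unexpired): {a.com} -> size=1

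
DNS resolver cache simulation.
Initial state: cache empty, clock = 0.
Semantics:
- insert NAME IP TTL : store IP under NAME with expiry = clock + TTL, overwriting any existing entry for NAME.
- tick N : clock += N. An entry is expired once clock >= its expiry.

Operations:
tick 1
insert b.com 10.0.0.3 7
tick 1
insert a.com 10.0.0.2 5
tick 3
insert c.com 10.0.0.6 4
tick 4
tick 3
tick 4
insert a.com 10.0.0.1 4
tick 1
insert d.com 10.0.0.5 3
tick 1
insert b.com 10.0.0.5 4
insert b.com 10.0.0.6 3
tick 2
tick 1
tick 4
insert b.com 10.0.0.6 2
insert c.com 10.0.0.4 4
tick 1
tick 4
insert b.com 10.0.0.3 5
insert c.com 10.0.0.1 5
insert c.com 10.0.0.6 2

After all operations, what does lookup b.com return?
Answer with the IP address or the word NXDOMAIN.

Answer: 10.0.0.3

Derivation:
Op 1: tick 1 -> clock=1.
Op 2: insert b.com -> 10.0.0.3 (expiry=1+7=8). clock=1
Op 3: tick 1 -> clock=2.
Op 4: insert a.com -> 10.0.0.2 (expiry=2+5=7). clock=2
Op 5: tick 3 -> clock=5.
Op 6: insert c.com -> 10.0.0.6 (expiry=5+4=9). clock=5
Op 7: tick 4 -> clock=9. purged={a.com,b.com,c.com}
Op 8: tick 3 -> clock=12.
Op 9: tick 4 -> clock=16.
Op 10: insert a.com -> 10.0.0.1 (expiry=16+4=20). clock=16
Op 11: tick 1 -> clock=17.
Op 12: insert d.com -> 10.0.0.5 (expiry=17+3=20). clock=17
Op 13: tick 1 -> clock=18.
Op 14: insert b.com -> 10.0.0.5 (expiry=18+4=22). clock=18
Op 15: insert b.com -> 10.0.0.6 (expiry=18+3=21). clock=18
Op 16: tick 2 -> clock=20. purged={a.com,d.com}
Op 17: tick 1 -> clock=21. purged={b.com}
Op 18: tick 4 -> clock=25.
Op 19: insert b.com -> 10.0.0.6 (expiry=25+2=27). clock=25
Op 20: insert c.com -> 10.0.0.4 (expiry=25+4=29). clock=25
Op 21: tick 1 -> clock=26.
Op 22: tick 4 -> clock=30. purged={b.com,c.com}
Op 23: insert b.com -> 10.0.0.3 (expiry=30+5=35). clock=30
Op 24: insert c.com -> 10.0.0.1 (expiry=30+5=35). clock=30
Op 25: insert c.com -> 10.0.0.6 (expiry=30+2=32). clock=30
lookup b.com: present, ip=10.0.0.3 expiry=35 > clock=30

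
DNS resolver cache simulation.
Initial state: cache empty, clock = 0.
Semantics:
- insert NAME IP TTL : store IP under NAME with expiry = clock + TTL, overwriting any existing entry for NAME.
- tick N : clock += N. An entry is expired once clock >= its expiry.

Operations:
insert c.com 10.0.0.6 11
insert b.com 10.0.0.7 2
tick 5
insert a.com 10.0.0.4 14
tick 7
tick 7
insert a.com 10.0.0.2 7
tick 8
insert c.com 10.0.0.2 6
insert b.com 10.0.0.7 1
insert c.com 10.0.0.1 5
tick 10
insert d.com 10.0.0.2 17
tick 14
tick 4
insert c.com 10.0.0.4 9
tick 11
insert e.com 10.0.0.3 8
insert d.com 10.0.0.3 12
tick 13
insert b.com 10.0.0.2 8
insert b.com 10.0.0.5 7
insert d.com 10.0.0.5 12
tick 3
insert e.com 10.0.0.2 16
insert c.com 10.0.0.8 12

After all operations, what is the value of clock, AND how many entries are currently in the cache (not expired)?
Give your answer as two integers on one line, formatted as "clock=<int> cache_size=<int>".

Answer: clock=82 cache_size=4

Derivation:
Op 1: insert c.com -> 10.0.0.6 (expiry=0+11=11). clock=0
Op 2: insert b.com -> 10.0.0.7 (expiry=0+2=2). clock=0
Op 3: tick 5 -> clock=5. purged={b.com}
Op 4: insert a.com -> 10.0.0.4 (expiry=5+14=19). clock=5
Op 5: tick 7 -> clock=12. purged={c.com}
Op 6: tick 7 -> clock=19. purged={a.com}
Op 7: insert a.com -> 10.0.0.2 (expiry=19+7=26). clock=19
Op 8: tick 8 -> clock=27. purged={a.com}
Op 9: insert c.com -> 10.0.0.2 (expiry=27+6=33). clock=27
Op 10: insert b.com -> 10.0.0.7 (expiry=27+1=28). clock=27
Op 11: insert c.com -> 10.0.0.1 (expiry=27+5=32). clock=27
Op 12: tick 10 -> clock=37. purged={b.com,c.com}
Op 13: insert d.com -> 10.0.0.2 (expiry=37+17=54). clock=37
Op 14: tick 14 -> clock=51.
Op 15: tick 4 -> clock=55. purged={d.com}
Op 16: insert c.com -> 10.0.0.4 (expiry=55+9=64). clock=55
Op 17: tick 11 -> clock=66. purged={c.com}
Op 18: insert e.com -> 10.0.0.3 (expiry=66+8=74). clock=66
Op 19: insert d.com -> 10.0.0.3 (expiry=66+12=78). clock=66
Op 20: tick 13 -> clock=79. purged={d.com,e.com}
Op 21: insert b.com -> 10.0.0.2 (expiry=79+8=87). clock=79
Op 22: insert b.com -> 10.0.0.5 (expiry=79+7=86). clock=79
Op 23: insert d.com -> 10.0.0.5 (expiry=79+12=91). clock=79
Op 24: tick 3 -> clock=82.
Op 25: insert e.com -> 10.0.0.2 (expiry=82+16=98). clock=82
Op 26: insert c.com -> 10.0.0.8 (expiry=82+12=94). clock=82
Final clock = 82
Final cache (unexpired): {b.com,c.com,d.com,e.com} -> size=4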